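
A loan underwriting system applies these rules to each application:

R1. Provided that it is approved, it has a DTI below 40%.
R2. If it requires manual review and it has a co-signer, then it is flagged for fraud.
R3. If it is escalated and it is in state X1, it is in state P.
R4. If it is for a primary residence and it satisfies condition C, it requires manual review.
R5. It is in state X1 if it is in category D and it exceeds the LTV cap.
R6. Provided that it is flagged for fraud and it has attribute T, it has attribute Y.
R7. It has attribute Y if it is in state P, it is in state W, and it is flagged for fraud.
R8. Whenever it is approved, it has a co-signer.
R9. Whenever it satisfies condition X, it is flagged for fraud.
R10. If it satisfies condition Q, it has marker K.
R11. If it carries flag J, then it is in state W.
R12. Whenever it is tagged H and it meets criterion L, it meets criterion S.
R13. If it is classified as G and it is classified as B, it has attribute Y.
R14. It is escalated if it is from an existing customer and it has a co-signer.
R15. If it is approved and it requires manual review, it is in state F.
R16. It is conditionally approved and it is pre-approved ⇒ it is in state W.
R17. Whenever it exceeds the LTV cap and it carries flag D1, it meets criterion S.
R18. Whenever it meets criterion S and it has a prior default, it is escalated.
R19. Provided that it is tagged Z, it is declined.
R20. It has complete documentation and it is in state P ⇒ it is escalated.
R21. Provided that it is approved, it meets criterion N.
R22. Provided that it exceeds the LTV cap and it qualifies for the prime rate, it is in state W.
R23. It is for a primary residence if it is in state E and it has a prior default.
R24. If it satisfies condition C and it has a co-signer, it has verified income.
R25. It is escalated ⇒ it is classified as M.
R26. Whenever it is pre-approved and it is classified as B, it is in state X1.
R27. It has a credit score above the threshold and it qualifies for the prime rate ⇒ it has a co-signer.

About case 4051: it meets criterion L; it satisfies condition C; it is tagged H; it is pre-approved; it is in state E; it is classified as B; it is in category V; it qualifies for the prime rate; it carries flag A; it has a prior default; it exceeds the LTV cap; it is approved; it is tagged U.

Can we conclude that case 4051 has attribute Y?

Yes

By R8 (it is approved): it has a co-signer.
By R12 (it is tagged H, it meets criterion L): it meets criterion S.
By R18 (it meets criterion S, it has a prior default): it is escalated.
By R22 (it exceeds the LTV cap, it qualifies for the prime rate): it is in state W.
By R23 (it is in state E, it has a prior default): it is for a primary residence.
By R26 (it is pre-approved, it is classified as B): it is in state X1.
By R3 (it is escalated, it is in state X1): it is in state P.
By R4 (it is for a primary residence, it satisfies condition C): it requires manual review.
By R2 (it requires manual review, it has a co-signer): it is flagged for fraud.
By R7 (it is in state P, it is in state W, it is flagged for fraud): it has attribute Y.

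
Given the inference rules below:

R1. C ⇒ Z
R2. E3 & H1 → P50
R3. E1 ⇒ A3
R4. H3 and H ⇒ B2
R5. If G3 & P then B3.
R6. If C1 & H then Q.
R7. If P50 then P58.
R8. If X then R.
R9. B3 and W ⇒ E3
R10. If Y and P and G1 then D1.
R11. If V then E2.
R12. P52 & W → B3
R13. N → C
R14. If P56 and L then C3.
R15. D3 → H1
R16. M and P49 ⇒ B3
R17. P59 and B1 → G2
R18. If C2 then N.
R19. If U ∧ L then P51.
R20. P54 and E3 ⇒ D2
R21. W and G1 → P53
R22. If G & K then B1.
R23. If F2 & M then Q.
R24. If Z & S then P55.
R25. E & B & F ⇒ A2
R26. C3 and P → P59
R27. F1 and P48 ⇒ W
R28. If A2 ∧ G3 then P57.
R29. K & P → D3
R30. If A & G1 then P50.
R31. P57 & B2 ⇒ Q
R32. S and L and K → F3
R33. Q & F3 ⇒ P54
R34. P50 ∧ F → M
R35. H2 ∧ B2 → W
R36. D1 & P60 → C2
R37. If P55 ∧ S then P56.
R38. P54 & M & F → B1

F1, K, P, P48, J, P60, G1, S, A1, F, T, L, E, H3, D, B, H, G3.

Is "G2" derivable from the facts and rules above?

Forward chaining from the given facts derives: B2, B3, A2, W, P57, D3, Q, F3, P54, E3, H1, D2, P53, P50, P58, M, B1.
The only rule concluding G2 is R17, which needs P59; that is never established.

No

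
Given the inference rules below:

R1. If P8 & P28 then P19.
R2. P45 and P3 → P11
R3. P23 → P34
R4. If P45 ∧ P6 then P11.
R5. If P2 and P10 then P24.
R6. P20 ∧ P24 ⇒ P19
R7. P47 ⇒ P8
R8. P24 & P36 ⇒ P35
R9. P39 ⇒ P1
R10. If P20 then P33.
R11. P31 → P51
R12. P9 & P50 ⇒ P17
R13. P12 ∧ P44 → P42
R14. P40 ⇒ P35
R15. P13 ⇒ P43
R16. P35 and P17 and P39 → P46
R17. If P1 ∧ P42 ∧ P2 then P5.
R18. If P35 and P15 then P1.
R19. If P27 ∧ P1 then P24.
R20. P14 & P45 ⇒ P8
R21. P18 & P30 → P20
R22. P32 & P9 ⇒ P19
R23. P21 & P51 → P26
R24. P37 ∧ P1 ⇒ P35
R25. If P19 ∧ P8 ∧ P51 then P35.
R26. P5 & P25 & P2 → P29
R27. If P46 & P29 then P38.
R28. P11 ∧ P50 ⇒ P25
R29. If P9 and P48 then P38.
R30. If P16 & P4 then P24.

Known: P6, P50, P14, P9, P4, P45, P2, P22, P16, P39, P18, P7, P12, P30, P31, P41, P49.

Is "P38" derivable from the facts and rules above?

No

Forward chaining from the given facts derives: P11, P1, P51, P17, P8, P20, P25, P24, P19, P33, P35, P46.
Rules concluding P38: R27 needs P29; R29 needs P48 — none of these are established.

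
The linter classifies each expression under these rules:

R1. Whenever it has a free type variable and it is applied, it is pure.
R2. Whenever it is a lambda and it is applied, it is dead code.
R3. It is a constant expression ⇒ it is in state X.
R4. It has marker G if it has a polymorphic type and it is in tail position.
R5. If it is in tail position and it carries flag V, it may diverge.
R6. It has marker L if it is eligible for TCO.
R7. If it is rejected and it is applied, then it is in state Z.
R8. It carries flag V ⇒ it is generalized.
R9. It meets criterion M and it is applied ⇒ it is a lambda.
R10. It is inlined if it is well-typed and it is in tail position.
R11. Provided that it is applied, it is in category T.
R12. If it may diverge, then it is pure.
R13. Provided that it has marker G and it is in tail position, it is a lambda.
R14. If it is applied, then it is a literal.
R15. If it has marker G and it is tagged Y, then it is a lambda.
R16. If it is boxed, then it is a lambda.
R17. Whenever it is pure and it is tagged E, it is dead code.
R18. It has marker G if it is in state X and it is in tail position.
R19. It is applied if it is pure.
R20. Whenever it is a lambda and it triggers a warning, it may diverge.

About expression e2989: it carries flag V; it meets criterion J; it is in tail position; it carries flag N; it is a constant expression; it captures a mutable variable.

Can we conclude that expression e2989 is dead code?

By R3 (it is a constant expression): it is in state X.
By R5 (it is in tail position, it carries flag V): it may diverge.
By R12 (it may diverge): it is pure.
By R18 (it is in state X, it is in tail position): it has marker G.
By R19 (it is pure): it is applied.
By R13 (it has marker G, it is in tail position): it is a lambda.
By R2 (it is a lambda, it is applied): it is dead code.

Yes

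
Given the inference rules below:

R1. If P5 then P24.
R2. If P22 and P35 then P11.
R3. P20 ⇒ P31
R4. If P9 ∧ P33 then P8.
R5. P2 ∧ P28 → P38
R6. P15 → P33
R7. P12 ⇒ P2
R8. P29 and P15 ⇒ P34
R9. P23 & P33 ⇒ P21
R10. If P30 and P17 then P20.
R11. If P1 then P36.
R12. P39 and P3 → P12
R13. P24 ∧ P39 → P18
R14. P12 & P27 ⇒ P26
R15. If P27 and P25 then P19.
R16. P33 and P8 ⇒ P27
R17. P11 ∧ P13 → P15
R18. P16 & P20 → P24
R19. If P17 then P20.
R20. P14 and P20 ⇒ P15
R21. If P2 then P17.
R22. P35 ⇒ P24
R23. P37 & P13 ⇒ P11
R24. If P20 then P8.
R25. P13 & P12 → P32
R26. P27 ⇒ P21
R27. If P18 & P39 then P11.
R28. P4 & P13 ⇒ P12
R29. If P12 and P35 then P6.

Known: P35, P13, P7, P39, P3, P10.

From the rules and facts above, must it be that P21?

P12  (by R12: P39, P3)
P24  (by R22: P35)
P2  (by R7: P12)
P18  (by R13: P24, P39)
P17  (by R21: P2)
P11  (by R27: P18, P39)
P15  (by R17: P11, P13)
P20  (by R19: P17)
P8  (by R24: P20)
P33  (by R6: P15)
P27  (by R16: P33, P8)
P21  (by R26: P27)

Yes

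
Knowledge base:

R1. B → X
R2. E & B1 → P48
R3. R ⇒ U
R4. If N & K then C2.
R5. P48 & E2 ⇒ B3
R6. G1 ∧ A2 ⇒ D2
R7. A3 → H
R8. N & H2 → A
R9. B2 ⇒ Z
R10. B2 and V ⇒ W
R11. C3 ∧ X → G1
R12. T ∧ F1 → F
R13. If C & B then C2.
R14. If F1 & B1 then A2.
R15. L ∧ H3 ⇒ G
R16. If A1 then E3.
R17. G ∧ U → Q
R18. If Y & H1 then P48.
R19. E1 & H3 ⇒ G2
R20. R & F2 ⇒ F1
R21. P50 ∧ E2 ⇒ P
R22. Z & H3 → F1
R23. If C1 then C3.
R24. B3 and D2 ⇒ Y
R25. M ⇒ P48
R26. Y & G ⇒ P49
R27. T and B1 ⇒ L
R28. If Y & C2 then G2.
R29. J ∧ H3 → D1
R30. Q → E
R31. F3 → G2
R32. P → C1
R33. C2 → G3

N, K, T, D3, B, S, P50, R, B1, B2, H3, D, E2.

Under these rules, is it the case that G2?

X  (by R1: B)
U  (by R3: R)
C2  (by R4: N, K)
Z  (by R9: B2)
P  (by R21: P50, E2)
F1  (by R22: Z, H3)
L  (by R27: T, B1)
C1  (by R32: P)
A2  (by R14: F1, B1)
G  (by R15: L, H3)
Q  (by R17: G, U)
C3  (by R23: C1)
E  (by R30: Q)
P48  (by R2: E, B1)
B3  (by R5: P48, E2)
G1  (by R11: C3, X)
D2  (by R6: G1, A2)
Y  (by R24: B3, D2)
G2  (by R28: Y, C2)

Yes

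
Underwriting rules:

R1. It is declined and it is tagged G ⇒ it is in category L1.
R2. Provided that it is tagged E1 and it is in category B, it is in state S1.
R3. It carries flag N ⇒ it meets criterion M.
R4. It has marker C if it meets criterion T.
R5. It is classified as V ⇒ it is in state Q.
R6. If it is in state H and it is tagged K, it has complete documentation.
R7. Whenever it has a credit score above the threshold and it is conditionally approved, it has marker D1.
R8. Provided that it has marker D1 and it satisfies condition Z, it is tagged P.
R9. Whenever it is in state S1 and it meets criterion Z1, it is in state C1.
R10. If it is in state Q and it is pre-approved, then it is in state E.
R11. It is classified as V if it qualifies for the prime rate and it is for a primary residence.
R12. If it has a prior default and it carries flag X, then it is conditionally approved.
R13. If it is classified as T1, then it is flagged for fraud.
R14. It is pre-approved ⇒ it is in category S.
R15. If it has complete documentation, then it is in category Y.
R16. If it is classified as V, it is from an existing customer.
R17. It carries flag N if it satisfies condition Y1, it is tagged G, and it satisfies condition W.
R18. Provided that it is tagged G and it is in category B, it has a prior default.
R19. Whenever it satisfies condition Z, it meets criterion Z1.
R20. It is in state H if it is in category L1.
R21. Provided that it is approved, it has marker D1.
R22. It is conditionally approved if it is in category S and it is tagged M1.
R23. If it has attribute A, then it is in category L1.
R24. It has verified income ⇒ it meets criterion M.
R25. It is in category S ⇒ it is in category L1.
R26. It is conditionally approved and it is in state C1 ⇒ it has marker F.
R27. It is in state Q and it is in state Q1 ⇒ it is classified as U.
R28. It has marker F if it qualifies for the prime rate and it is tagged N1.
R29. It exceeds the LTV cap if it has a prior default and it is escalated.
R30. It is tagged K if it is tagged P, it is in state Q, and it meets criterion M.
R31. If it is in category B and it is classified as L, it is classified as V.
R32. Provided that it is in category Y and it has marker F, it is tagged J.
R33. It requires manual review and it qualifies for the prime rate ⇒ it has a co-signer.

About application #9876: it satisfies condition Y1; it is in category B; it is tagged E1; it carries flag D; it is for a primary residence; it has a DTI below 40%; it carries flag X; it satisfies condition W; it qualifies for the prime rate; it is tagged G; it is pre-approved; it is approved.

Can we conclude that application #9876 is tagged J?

No

Forward chaining from the given facts derives: is in state S1, is classified as V, is in category S, is from an existing customer, carries flag N, has a prior default, has marker D1, is in category L1, meets criterion M, is in state Q, is in state E, is conditionally approved, is in state H.
The only rule concluding "it is tagged J" is R32, which needs "it is in category Y"; that is never established.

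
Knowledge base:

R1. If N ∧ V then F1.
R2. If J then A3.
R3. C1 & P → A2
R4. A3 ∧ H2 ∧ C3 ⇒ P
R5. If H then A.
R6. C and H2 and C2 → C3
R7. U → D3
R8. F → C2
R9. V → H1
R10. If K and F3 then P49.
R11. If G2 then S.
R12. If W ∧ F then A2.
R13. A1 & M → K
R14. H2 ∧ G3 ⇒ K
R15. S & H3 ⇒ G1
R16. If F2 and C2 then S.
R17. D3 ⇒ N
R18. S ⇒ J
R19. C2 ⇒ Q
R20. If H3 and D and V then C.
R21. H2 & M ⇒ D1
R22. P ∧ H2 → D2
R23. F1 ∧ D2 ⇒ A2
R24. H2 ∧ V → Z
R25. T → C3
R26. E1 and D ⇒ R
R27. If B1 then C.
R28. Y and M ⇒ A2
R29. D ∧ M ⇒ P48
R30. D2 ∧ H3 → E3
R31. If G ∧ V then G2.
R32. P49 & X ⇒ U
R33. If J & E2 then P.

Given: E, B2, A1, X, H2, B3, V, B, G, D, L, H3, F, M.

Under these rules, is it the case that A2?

Forward chaining from the given facts derives: C2, H1, K, Q, C, D1, Z, P48, G2, C3, S, G1, J, A3, P, D2, E3.
Rules concluding A2: R3 needs C1; R12 needs W; R23 needs F1; R28 needs Y — none of these are established.

No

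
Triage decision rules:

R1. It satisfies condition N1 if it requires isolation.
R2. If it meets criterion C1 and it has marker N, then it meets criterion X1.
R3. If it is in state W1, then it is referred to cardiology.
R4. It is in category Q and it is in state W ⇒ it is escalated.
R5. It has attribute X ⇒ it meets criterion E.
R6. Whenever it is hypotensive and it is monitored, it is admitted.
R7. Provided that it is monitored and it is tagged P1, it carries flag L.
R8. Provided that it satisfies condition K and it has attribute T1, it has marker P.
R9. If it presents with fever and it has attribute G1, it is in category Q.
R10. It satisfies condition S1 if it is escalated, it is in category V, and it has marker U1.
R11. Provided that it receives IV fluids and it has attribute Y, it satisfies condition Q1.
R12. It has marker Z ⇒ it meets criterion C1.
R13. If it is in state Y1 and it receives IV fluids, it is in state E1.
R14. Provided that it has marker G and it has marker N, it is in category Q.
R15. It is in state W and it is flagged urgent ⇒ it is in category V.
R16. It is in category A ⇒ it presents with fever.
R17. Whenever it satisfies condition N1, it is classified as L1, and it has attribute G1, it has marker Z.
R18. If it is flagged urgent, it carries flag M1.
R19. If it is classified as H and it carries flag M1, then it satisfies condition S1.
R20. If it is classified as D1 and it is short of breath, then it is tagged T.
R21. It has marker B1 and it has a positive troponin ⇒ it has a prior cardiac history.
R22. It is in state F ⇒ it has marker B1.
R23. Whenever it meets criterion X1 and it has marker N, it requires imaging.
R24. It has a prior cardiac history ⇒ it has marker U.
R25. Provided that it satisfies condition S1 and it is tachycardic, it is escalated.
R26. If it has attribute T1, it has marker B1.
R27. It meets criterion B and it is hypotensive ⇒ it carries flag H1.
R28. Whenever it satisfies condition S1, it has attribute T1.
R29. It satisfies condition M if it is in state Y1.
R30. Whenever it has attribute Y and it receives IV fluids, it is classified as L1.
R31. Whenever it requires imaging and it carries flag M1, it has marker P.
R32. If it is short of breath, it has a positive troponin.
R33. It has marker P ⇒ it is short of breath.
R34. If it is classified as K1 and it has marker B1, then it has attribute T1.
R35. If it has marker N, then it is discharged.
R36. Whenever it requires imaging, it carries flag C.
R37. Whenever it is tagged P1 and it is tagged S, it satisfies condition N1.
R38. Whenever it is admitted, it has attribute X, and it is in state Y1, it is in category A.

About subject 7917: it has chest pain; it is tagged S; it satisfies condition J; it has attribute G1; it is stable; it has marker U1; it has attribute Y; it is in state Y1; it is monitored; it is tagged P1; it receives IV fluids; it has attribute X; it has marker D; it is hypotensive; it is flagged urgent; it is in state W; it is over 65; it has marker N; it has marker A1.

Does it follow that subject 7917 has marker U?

Yes

By R6 (it is hypotensive, it is monitored): it is admitted.
By R15 (it is in state W, it is flagged urgent): it is in category V.
By R18 (it is flagged urgent): it carries flag M1.
By R30 (it has attribute Y, it receives IV fluids): it is classified as L1.
By R37 (it is tagged P1, it is tagged S): it satisfies condition N1.
By R38 (it is admitted, it has attribute X, it is in state Y1): it is in category A.
By R16 (it is in category A): it presents with fever.
By R17 (it satisfies condition N1, it is classified as L1, it has attribute G1): it has marker Z.
By R9 (it presents with fever, it has attribute G1): it is in category Q.
By R12 (it has marker Z): it meets criterion C1.
By R2 (it meets criterion C1, it has marker N): it meets criterion X1.
By R4 (it is in category Q, it is in state W): it is escalated.
By R10 (it is escalated, it is in category V, it has marker U1): it satisfies condition S1.
By R23 (it meets criterion X1, it has marker N): it requires imaging.
By R28 (it satisfies condition S1): it has attribute T1.
By R31 (it requires imaging, it carries flag M1): it has marker P.
By R33 (it has marker P): it is short of breath.
By R26 (it has attribute T1): it has marker B1.
By R32 (it is short of breath): it has a positive troponin.
By R21 (it has marker B1, it has a positive troponin): it has a prior cardiac history.
By R24 (it has a prior cardiac history): it has marker U.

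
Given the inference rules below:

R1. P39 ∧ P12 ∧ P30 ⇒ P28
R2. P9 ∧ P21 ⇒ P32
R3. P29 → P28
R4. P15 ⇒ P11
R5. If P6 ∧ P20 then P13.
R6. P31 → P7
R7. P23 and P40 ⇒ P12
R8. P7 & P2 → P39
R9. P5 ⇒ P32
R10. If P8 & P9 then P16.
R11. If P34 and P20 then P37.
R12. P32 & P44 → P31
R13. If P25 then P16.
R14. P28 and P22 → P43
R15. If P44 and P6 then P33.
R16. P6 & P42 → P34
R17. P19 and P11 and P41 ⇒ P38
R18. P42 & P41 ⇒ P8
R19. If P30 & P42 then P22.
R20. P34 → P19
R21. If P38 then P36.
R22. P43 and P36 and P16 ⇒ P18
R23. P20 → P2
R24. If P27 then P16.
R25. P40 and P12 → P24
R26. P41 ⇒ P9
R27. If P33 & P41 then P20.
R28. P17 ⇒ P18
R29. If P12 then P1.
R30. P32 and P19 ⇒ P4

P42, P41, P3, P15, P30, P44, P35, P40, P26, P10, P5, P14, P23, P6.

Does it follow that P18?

Yes

P11  (by R4: P15)
P12  (by R7: P23, P40)
P32  (by R9: P5)
P31  (by R12: P32, P44)
P33  (by R15: P44, P6)
P34  (by R16: P6, P42)
P8  (by R18: P42, P41)
P22  (by R19: P30, P42)
P19  (by R20: P34)
P9  (by R26: P41)
P20  (by R27: P33, P41)
P7  (by R6: P31)
P16  (by R10: P8, P9)
P38  (by R17: P19, P11, P41)
P36  (by R21: P38)
P2  (by R23: P20)
P39  (by R8: P7, P2)
P28  (by R1: P39, P12, P30)
P43  (by R14: P28, P22)
P18  (by R22: P43, P36, P16)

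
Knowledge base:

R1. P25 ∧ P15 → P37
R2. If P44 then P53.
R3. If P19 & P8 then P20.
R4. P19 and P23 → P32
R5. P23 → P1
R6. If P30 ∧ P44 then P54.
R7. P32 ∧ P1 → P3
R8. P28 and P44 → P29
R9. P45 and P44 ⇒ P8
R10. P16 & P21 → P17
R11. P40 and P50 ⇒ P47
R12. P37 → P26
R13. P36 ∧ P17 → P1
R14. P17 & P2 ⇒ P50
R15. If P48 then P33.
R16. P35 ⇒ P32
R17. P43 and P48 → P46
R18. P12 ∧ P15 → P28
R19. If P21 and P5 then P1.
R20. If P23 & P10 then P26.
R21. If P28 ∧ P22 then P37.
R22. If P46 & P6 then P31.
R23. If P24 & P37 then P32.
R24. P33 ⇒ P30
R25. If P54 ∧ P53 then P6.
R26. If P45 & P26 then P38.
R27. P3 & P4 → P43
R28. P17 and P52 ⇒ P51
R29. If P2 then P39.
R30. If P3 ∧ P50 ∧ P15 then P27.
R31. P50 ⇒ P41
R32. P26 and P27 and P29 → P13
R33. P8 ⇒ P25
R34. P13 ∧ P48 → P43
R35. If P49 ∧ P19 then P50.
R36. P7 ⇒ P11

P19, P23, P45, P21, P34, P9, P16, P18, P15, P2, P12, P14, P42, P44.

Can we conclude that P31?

No

Forward chaining from the given facts derives: P53, P32, P1, P3, P8, P17, P50, P28, P39, P27, P41, P25, P37, P20, P29, P26, P38, P13.
The only rule concluding P31 is R22, which needs P46; that is never established.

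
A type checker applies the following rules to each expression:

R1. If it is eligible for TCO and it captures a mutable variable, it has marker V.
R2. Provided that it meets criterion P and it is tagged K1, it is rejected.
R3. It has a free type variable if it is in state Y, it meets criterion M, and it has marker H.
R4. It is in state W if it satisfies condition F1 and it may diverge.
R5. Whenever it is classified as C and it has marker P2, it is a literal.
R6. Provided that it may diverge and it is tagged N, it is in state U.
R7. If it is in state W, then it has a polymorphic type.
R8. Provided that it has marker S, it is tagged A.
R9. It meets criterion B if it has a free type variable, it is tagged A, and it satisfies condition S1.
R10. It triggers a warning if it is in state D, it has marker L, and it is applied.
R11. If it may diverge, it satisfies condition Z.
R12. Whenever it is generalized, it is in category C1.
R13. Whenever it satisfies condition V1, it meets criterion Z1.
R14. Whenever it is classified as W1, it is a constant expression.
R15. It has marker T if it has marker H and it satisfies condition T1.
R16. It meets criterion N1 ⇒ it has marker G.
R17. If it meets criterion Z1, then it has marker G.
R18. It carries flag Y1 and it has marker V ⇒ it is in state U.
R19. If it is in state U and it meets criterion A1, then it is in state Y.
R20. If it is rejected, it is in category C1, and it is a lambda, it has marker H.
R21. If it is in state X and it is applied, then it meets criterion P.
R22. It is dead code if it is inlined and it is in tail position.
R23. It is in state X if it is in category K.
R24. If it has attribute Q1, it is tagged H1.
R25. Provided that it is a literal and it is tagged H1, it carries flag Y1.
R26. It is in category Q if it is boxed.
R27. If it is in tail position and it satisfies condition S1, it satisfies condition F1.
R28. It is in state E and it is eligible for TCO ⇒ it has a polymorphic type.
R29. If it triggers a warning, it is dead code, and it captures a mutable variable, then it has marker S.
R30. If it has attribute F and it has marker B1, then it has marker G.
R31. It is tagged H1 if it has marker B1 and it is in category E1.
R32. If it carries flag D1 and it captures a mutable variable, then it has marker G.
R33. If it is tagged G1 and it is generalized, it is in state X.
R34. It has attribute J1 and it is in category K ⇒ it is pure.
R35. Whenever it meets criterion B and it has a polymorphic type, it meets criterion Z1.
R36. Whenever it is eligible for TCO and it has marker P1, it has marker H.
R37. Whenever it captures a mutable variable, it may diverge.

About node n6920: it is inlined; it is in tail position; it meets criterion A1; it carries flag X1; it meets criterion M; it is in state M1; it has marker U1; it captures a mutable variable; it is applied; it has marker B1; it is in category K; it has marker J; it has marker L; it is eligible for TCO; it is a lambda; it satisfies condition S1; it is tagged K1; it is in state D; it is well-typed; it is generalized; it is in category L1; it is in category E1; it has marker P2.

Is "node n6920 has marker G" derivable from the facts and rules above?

Forward chaining from the given facts derives: has marker V, triggers a warning, is in category C1, is dead code, is in state X, satisfies condition F1, has marker S, is tagged H1, may diverge, is in state W, has a polymorphic type, is tagged A, satisfies condition Z, meets criterion P, is rejected, has marker H.
Rules concluding "it has marker G": R16 needs "it meets criterion N1"; R17 needs "it meets criterion Z1"; R30 needs "it has attribute F"; R32 needs "it carries flag D1" — none of these are established.

No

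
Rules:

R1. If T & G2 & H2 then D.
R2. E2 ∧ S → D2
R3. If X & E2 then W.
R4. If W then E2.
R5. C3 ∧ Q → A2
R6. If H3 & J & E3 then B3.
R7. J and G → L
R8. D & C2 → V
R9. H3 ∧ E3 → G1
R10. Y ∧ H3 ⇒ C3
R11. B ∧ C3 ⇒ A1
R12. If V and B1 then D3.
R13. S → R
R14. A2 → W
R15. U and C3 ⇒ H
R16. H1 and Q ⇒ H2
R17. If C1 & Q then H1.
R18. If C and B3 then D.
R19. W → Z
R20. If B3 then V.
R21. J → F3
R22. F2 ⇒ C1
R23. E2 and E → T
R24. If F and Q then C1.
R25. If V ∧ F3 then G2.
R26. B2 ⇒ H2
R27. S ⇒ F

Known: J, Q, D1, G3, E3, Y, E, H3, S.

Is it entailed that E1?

No

Forward chaining from the given facts derives: B3, G1, C3, R, V, F3, G2, F, A2, W, Z, C1, E2, H1, T, D2, H2, D.
No rule has E1 as its conclusion, and it is not among the given facts.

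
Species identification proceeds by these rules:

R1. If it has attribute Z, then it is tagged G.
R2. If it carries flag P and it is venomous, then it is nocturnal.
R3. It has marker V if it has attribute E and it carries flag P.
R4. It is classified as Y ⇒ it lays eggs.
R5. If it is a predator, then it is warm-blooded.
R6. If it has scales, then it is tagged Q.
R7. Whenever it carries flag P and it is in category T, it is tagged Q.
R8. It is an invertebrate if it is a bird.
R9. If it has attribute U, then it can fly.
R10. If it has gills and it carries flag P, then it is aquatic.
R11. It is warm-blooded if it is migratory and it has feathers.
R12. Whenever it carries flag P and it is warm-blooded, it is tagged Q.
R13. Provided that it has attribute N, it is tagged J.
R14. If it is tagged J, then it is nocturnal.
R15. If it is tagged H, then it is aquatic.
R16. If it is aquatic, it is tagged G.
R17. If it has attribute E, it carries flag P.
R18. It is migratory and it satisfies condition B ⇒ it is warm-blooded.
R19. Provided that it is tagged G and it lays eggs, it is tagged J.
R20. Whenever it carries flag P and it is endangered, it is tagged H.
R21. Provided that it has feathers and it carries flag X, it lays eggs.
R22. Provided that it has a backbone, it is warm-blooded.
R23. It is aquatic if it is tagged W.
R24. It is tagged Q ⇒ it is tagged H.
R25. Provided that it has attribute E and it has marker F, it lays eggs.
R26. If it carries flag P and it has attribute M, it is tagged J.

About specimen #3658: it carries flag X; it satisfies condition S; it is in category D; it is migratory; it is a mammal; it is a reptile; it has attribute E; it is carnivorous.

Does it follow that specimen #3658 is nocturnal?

Forward chaining from the given facts derives: carries flag P, has marker V.
Rules concluding "it is nocturnal": R2 needs "it is venomous"; R14 needs "it is tagged J" — none of these are established.

No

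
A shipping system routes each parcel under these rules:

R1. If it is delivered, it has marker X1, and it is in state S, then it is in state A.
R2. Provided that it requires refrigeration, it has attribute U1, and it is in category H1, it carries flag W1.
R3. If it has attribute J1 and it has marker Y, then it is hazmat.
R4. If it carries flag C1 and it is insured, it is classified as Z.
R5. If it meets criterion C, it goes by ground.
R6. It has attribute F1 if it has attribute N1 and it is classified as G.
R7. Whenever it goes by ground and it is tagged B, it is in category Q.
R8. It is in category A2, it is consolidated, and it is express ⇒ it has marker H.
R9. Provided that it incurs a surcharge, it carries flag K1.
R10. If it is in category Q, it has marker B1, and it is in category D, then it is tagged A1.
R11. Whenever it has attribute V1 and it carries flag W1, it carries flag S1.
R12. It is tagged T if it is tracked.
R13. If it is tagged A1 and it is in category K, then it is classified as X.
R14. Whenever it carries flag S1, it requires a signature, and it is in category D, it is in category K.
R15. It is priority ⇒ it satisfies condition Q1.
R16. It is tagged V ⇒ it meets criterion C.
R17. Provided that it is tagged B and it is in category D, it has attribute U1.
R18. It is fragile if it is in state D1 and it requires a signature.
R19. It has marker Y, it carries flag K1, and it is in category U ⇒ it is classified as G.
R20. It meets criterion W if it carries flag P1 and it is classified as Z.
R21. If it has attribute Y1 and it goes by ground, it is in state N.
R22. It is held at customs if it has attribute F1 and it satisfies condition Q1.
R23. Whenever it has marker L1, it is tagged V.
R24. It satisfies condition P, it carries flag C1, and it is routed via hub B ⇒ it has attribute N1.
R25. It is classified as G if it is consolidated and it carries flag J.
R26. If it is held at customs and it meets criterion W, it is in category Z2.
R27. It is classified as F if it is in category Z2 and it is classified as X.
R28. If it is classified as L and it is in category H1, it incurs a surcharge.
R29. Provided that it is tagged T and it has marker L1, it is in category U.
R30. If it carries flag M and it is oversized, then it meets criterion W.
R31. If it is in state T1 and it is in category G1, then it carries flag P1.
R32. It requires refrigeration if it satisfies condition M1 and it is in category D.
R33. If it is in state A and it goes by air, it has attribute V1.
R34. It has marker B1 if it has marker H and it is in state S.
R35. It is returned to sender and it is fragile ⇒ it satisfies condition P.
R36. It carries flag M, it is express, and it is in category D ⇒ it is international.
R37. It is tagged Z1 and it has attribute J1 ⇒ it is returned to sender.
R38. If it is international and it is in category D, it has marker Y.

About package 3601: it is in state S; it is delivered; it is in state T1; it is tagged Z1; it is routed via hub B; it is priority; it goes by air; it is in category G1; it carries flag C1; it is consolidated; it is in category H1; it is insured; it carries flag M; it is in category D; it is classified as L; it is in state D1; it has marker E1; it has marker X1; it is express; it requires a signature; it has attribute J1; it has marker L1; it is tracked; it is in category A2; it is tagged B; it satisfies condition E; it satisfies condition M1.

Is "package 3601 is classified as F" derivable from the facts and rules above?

Yes

By R1 (it is delivered, it has marker X1, it is in state S): it is in state A.
By R4 (it carries flag C1, it is insured): it is classified as Z.
By R8 (it is in category A2, it is consolidated, it is express): it has marker H.
By R12 (it is tracked): it is tagged T.
By R15 (it is priority): it satisfies condition Q1.
By R17 (it is tagged B, it is in category D): it has attribute U1.
By R18 (it is in state D1, it requires a signature): it is fragile.
By R23 (it has marker L1): it is tagged V.
By R28 (it is classified as L, it is in category H1): it incurs a surcharge.
By R29 (it is tagged T, it has marker L1): it is in category U.
By R31 (it is in state T1, it is in category G1): it carries flag P1.
By R32 (it satisfies condition M1, it is in category D): it requires refrigeration.
By R33 (it is in state A, it goes by air): it has attribute V1.
By R34 (it has marker H, it is in state S): it has marker B1.
By R36 (it carries flag M, it is express, it is in category D): it is international.
By R37 (it is tagged Z1, it has attribute J1): it is returned to sender.
By R38 (it is international, it is in category D): it has marker Y.
By R2 (it requires refrigeration, it has attribute U1, it is in category H1): it carries flag W1.
By R9 (it incurs a surcharge): it carries flag K1.
By R11 (it has attribute V1, it carries flag W1): it carries flag S1.
By R14 (it carries flag S1, it requires a signature, it is in category D): it is in category K.
By R16 (it is tagged V): it meets criterion C.
By R19 (it has marker Y, it carries flag K1, it is in category U): it is classified as G.
By R20 (it carries flag P1, it is classified as Z): it meets criterion W.
By R35 (it is returned to sender, it is fragile): it satisfies condition P.
By R5 (it meets criterion C): it goes by ground.
By R7 (it goes by ground, it is tagged B): it is in category Q.
By R10 (it is in category Q, it has marker B1, it is in category D): it is tagged A1.
By R13 (it is tagged A1, it is in category K): it is classified as X.
By R24 (it satisfies condition P, it carries flag C1, it is routed via hub B): it has attribute N1.
By R6 (it has attribute N1, it is classified as G): it has attribute F1.
By R22 (it has attribute F1, it satisfies condition Q1): it is held at customs.
By R26 (it is held at customs, it meets criterion W): it is in category Z2.
By R27 (it is in category Z2, it is classified as X): it is classified as F.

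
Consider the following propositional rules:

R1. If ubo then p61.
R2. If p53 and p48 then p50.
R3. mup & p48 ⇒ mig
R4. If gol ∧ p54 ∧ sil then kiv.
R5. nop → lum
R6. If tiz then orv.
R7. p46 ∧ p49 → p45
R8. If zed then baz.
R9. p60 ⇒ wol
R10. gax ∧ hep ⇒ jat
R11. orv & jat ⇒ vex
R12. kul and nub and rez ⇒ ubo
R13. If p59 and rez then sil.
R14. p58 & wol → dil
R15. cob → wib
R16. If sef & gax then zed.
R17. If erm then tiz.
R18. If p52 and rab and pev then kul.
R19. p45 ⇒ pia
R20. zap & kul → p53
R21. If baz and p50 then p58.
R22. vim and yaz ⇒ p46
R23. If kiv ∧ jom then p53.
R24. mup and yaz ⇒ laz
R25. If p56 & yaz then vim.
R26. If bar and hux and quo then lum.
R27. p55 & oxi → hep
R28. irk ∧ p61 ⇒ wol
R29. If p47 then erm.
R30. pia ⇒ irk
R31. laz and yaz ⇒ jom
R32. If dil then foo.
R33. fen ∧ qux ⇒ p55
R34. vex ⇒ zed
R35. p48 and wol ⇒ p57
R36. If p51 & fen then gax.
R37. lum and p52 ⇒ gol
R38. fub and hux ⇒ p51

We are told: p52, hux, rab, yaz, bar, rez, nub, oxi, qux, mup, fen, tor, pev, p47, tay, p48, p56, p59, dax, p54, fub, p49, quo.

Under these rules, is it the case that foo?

sil  (by R13: p59, rez)
kul  (by R18: p52, rab, pev)
laz  (by R24: mup, yaz)
vim  (by R25: p56, yaz)
lum  (by R26: bar, hux, quo)
erm  (by R29: p47)
jom  (by R31: laz, yaz)
p55  (by R33: fen, qux)
gol  (by R37: lum, p52)
p51  (by R38: fub, hux)
kiv  (by R4: gol, p54, sil)
ubo  (by R12: kul, nub, rez)
tiz  (by R17: erm)
p46  (by R22: vim, yaz)
p53  (by R23: kiv, jom)
hep  (by R27: p55, oxi)
gax  (by R36: p51, fen)
p61  (by R1: ubo)
p50  (by R2: p53, p48)
orv  (by R6: tiz)
p45  (by R7: p46, p49)
jat  (by R10: gax, hep)
vex  (by R11: orv, jat)
pia  (by R19: p45)
irk  (by R30: pia)
zed  (by R34: vex)
baz  (by R8: zed)
p58  (by R21: baz, p50)
wol  (by R28: irk, p61)
dil  (by R14: p58, wol)
foo  (by R32: dil)

Yes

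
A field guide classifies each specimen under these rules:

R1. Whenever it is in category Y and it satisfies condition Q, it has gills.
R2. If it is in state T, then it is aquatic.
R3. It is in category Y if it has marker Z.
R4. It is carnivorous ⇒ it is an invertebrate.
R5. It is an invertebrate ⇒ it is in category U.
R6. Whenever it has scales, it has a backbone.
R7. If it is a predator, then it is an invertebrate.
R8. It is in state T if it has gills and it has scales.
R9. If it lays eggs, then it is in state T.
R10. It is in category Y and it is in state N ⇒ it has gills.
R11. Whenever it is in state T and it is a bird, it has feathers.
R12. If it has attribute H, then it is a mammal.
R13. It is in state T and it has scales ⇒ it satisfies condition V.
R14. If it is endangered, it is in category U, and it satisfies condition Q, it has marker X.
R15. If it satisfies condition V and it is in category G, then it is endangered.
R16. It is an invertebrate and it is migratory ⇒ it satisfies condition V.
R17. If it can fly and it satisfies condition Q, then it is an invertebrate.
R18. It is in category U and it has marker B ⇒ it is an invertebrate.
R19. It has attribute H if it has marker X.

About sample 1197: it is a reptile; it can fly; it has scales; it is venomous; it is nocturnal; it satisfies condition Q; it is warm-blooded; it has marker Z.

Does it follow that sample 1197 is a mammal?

Forward chaining from the given facts derives: is in category Y, has a backbone, is an invertebrate, has gills, is in category U, is in state T, satisfies condition V, is aquatic.
The only rule concluding "it is a mammal" is R12, which needs "it has attribute H"; that is never established.

No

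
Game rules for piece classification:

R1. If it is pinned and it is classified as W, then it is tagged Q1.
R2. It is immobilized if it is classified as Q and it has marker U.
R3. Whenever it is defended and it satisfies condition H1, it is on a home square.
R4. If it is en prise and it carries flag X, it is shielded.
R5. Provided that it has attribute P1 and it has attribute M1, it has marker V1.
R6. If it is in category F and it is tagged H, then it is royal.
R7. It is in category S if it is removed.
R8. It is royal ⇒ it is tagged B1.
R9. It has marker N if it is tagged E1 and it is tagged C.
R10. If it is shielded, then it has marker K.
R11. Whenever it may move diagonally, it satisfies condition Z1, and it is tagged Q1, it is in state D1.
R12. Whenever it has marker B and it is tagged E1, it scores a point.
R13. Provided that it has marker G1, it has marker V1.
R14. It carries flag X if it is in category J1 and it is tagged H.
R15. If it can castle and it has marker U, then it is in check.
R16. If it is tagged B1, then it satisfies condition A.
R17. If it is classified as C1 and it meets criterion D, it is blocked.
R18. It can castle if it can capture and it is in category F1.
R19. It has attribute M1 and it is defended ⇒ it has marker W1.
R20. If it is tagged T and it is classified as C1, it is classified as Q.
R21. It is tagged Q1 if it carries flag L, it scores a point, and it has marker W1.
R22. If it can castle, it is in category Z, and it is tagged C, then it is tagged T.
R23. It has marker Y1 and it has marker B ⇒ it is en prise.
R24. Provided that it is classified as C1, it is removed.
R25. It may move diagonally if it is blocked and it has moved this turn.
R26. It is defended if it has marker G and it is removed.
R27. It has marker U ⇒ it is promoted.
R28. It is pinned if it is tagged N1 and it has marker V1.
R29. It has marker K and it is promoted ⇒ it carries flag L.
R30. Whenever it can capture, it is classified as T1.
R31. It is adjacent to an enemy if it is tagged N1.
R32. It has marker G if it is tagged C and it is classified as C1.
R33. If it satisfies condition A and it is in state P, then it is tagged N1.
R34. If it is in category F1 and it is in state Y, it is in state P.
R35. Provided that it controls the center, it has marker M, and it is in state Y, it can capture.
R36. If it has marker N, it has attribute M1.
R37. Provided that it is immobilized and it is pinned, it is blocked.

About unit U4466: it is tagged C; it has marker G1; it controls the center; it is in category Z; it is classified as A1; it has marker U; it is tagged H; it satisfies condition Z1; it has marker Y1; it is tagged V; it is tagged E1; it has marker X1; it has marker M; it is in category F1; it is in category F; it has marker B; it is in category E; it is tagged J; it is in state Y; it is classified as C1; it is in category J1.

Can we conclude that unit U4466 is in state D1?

Forward chaining from the given facts derives: is royal, is tagged B1, has marker N, scores a point, has marker V1, carries flag X, satisfies condition A, is en prise, is removed, is promoted, has marker G, is in state P, can capture, has attribute M1, is shielded, is in category S, has marker K, can castle, is tagged T, is defended, carries flag L, is classified as T1, is tagged N1, is in check, has marker W1, is classified as Q, is tagged Q1, is pinned, is adjacent to an enemy, is immobilized, is blocked.
The only rule concluding "it is in state D1" is R11, which needs "it may move diagonally"; that is never established.

No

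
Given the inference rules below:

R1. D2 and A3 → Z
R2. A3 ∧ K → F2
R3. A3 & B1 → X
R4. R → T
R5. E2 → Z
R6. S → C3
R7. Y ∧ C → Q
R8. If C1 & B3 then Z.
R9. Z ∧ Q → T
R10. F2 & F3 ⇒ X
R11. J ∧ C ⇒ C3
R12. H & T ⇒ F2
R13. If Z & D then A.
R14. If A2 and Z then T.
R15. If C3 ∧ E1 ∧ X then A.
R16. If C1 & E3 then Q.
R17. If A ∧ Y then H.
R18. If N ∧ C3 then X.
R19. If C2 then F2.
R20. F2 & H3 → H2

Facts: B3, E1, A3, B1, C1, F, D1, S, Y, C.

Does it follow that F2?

Yes

X  (by R3: A3, B1)
C3  (by R6: S)
Q  (by R7: Y, C)
Z  (by R8: C1, B3)
T  (by R9: Z, Q)
A  (by R15: C3, E1, X)
H  (by R17: A, Y)
F2  (by R12: H, T)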